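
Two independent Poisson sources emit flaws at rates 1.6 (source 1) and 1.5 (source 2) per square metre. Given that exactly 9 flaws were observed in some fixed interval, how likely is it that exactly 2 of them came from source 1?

0.0596

Given the total, each event is independently from source 1 with probability p = λ_1/(λ_1+λ_2) = 1.6/3.1 ≈ 0.5161.
So K ~ Binomial(9, 1.6/3.1): P(K = 2) = C(9,2) · (1.6/3.1)^2 · (1.5/3.1)^7 ≈ 0.0596.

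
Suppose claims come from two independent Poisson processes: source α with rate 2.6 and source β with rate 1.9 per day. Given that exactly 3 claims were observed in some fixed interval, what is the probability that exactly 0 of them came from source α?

0.0753

Given the total, each event is independently from source α with probability p = λ_α/(λ_α+λ_β) = 2.6/4.5 ≈ 0.5778.
So K ~ Binomial(3, 2.6/4.5): P(K = 0) = C(3,0) · (2.6/4.5)^0 · (1.9/4.5)^3 ≈ 0.0753.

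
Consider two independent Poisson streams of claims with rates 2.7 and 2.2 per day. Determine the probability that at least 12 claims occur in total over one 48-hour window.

0.2807

Independent Poisson processes superpose: combined rate λ = 2.7 + 2.2 = 4.9 per day.
Over the interval, μ = 4.9 × 2 = 9.8 (a 48-hour window = 2 days).
P(N ≥ 12) = 1 − P(N ≤ 11) ≈ 0.2807.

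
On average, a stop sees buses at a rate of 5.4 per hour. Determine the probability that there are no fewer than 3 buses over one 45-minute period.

Over the interval, μ = 5.4 × 0.75 = 4.05 (a 45-minute period = 0.75 hours).
P(N ≥ 3) = 1 − P(N ≤ 2) = 1 − Σ_{j=0}^{2} e^(−μ) μ^j/j! ≈ 0.7691.

0.7691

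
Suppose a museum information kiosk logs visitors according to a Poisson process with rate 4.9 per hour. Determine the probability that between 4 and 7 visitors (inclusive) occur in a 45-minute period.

Over the interval, μ = 4.9 × 0.75 = 3.675 (a 45-minute period = 0.75 hours).
P(4 ≤ N ≤ 7) = Σ_{j=4}^{7} e^(−3.675) · 3.675^j/j! ≈ 0.4665.

0.4665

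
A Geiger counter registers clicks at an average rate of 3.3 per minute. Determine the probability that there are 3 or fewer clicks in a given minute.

With mean μ = 3.3 per minute,
P(N ≤ 3) = Σ_{j=0}^{3} e^(−μ) μ^j/j! ≈ 0.5803.

0.5803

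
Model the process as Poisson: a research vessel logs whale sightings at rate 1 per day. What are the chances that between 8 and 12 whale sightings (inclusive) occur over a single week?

Over the interval, μ = 1 × 7 = 7 (a week = 7 days).
P(8 ≤ N ≤ 12) = Σ_{j=8}^{12} e^(−7) · 7^j/j! ≈ 0.3743.

0.3743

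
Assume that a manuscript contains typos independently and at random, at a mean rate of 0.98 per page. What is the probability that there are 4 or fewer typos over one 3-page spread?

Over the interval, μ = 0.98 × 3 = 2.94 (a 3-page spread = 3 pages).
P(N ≤ 4) = Σ_{j=0}^{4} e^(−μ) μ^j/j! ≈ 0.8252.

0.8252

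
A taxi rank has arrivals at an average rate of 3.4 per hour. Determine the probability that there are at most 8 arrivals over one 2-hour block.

Over the interval, μ = 3.4 × 2 = 6.8 (a 2-hour block = 2 hours).
P(N ≤ 8) = Σ_{j=0}^{8} e^(−μ) μ^j/j! ≈ 0.7548.

0.7548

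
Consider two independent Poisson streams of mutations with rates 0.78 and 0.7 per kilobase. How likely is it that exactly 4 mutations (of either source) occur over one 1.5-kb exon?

0.1099

Independent Poisson processes superpose: combined rate λ = 0.78 + 0.7 = 1.48 per kilobase.
Over the interval, μ = 1.48 × 1.5 = 2.22 (a 1.5-kb exon = 1.5 kilobases).
P(N = 4) = e^(−2.22) · 2.22^4/4! ≈ 0.1099.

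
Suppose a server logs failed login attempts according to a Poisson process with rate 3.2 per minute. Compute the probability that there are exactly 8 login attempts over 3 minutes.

Over the interval, μ = 3.2 × 3 = 9.6 (3 minutes).
P(N = 8) = e^(−μ) μ^8/8! = e^(−9.6) · 9.6^8/40320 ≈ 0.1212.

0.1212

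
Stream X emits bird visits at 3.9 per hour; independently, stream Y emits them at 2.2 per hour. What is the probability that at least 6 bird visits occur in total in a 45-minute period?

0.3099

Independent Poisson processes superpose: combined rate λ = 3.9 + 2.2 = 6.1 per hour.
Over the interval, μ = 6.1 × 0.75 = 4.575 (a 45-minute period = 0.75 hours).
P(N ≥ 6) = 1 − P(N ≤ 5) ≈ 0.3099.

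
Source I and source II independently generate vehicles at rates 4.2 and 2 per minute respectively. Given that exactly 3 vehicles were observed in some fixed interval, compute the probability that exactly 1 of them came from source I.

Given the total, each event is independently from source I with probability p = λ_I/(λ_I+λ_II) = 4.2/6.2 ≈ 0.6774.
So K ~ Binomial(3, 4.2/6.2): P(K = 1) = C(3,1) · (4.2/6.2)^1 · (2/6.2)^2 ≈ 0.2115.

0.2115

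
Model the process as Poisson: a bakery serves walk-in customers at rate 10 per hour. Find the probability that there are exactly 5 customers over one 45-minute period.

0.1094

Over the interval, μ = 10 × 0.75 = 7.5 (a 45-minute period = 0.75 hours).
P(N = 5) = e^(−μ) μ^5/5! = e^(−7.5) · 7.5^5/120 ≈ 0.1094.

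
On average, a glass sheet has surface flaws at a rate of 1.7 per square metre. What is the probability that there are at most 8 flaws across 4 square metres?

Over the interval, μ = 1.7 × 4 = 6.8 (4 square metres).
P(N ≤ 8) = Σ_{j=0}^{8} e^(−μ) μ^j/j! ≈ 0.7548.

0.7548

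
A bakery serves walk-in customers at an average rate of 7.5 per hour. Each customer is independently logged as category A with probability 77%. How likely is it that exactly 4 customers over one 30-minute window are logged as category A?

Thinning: the customers that are logged as category A themselves form a Poisson process with rate 0.77 × 7.5 = 5.775 per hour.
Over the interval, μ = 5.775 × 0.5 = 2.8875 (a 30-minute window = 0.5 hours).
P(N = 4) = e^(−2.8875) · 2.8875^4/4! ≈ 0.1614.

0.1614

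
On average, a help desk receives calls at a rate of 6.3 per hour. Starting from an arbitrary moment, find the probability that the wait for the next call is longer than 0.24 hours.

0.2205

The wait for the next event is exponential with rate λ = 6.3 per hour.
P(T > 0.24) = e^(−λt) = e^(−6.3 × 0.24) = e^(−1.512) ≈ 0.2205.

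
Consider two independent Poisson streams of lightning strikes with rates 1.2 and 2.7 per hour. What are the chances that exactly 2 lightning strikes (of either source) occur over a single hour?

0.1539

Independent Poisson processes superpose: combined rate λ = 1.2 + 2.7 = 3.9 per hour.
So μ = 3.9.
P(N = 2) = e^(−3.9) · 3.9^2/2! ≈ 0.1539.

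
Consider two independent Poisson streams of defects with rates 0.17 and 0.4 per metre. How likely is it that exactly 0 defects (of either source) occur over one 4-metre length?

Independent Poisson processes superpose: combined rate λ = 0.17 + 0.4 = 0.57 per metre.
Over the interval, μ = 0.57 × 4 = 2.28 (a 4-metre length = 4 metres).
P(N = 0) = e^(−2.28) · 2.28^0/0! ≈ 0.1023.

0.1023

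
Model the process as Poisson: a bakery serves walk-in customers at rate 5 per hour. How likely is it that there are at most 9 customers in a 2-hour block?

Over the interval, μ = 5 × 2 = 10 (a 2-hour block = 2 hours).
P(N ≤ 9) = Σ_{j=0}^{9} e^(−μ) μ^j/j! ≈ 0.4579.

0.4579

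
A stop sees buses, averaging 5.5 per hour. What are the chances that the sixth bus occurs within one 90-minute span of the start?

Over the interval, μ = 5.5 × 1.5 = 8.25 (a 90-minute span = 1.5 hours).
The sixth arrival falls in the interval iff at least 6 events occur there: P(S_6 ≤ t) = P(N ≥ 6) = 1 − P(N ≤ 5) ≈ 0.8306.

0.8306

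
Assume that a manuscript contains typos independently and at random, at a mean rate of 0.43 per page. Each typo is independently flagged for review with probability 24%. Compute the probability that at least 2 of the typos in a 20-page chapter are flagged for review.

0.6110

Thinning: the typos that are flagged for review themselves form a Poisson process with rate 0.24 × 0.43 = 0.1032 per page.
Over the interval, μ = 0.1032 × 20 = 2.064 (a 20-page chapter = 20 pages).
P(N ≥ 2) = 1 − P(N ≤ 1) ≈ 0.6110.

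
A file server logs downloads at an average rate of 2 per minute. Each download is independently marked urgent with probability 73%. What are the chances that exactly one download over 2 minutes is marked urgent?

0.1575

Thinning: the downloads that are marked urgent themselves form a Poisson process with rate 0.73 × 2 = 1.46 per minute.
Over the interval, μ = 1.46 × 2 = 2.92 (2 minutes).
P(N = 1) = e^(−2.92) · 2.92^1/1! ≈ 0.1575.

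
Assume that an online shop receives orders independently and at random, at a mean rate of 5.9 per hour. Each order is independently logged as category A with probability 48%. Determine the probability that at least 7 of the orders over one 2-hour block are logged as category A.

0.3399

Thinning: the orders that are logged as category A themselves form a Poisson process with rate 0.48 × 5.9 = 2.832 per hour.
Over the interval, μ = 2.832 × 2 = 5.664 (a 2-hour block = 2 hours).
P(N ≥ 7) = 1 − P(N ≤ 6) ≈ 0.3399.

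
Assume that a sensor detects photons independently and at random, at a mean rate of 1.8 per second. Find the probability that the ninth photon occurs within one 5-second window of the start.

Over the interval, μ = 1.8 × 5 = 9 (a 5-second window = 5 seconds).
The ninth arrival falls in the interval iff at least 9 events occur there: P(S_9 ≤ t) = P(N ≥ 9) = 1 − P(N ≤ 8) ≈ 0.5443.

0.5443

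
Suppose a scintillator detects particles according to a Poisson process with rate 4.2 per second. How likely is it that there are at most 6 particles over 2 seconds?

0.2670

Over the interval, μ = 4.2 × 2 = 8.4 (2 seconds).
P(N ≤ 6) = Σ_{j=0}^{6} e^(−μ) μ^j/j! ≈ 0.2670.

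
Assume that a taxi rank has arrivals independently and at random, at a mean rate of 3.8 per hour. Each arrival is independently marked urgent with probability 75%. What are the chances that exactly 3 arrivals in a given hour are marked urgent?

Thinning: the arrivals that are marked urgent themselves form a Poisson process with rate 0.75 × 3.8 = 2.85 per hour.
So μ = 2.85.
P(N = 3) = e^(−2.85) · 2.85^3/3! ≈ 0.2232.

0.2232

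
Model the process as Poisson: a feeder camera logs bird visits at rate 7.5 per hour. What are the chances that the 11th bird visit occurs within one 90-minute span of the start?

Over the interval, μ = 7.5 × 1.5 = 11.25 (a 90-minute span = 1.5 hours).
The 11th arrival falls in the interval iff at least 11 events occur there: P(S_11 ≤ t) = P(N ≥ 11) = 1 − P(N ≤ 10) ≈ 0.5696.

0.5696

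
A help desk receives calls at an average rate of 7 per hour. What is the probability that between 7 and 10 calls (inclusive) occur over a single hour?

0.4518

With mean μ = 7 per hour,
P(7 ≤ N ≤ 10) = Σ_{j=7}^{10} e^(−7) · 7^j/j! ≈ 0.4518.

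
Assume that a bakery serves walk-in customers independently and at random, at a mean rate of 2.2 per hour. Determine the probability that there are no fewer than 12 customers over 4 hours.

0.1780

Over the interval, μ = 2.2 × 4 = 8.8 (4 hours).
P(N ≥ 12) = 1 − P(N ≤ 11) = 1 − Σ_{j=0}^{11} e^(−μ) μ^j/j! ≈ 0.1780.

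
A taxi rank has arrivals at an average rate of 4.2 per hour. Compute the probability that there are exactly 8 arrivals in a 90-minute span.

0.1130

Over the interval, μ = 4.2 × 1.5 = 6.3 (a 90-minute span = 1.5 hours).
P(N = 8) = e^(−μ) μ^8/8! = e^(−6.3) · 6.3^8/40320 ≈ 0.1130.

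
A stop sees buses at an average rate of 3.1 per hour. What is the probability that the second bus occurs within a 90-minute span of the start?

Over the interval, μ = 3.1 × 1.5 = 4.65 (a 90-minute span = 1.5 hours).
The second arrival falls in the interval iff at least 2 events occur there: P(S_2 ≤ t) = P(N ≥ 2) = 1 − P(N ≤ 1) ≈ 0.9460.

0.9460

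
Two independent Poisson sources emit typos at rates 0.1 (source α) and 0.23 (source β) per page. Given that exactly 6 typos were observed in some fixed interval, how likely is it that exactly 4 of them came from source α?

Given the total, each event is independently from source α with probability p = λ_α/(λ_α+λ_β) = 0.1/0.33 ≈ 0.3030.
So K ~ Binomial(6, 0.1/0.33): P(K = 4) = C(6,4) · (0.1/0.33)^4 · (0.23/0.33)^2 ≈ 0.0614.

0.0614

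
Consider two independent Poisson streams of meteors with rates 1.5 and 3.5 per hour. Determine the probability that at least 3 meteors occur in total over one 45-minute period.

Independent Poisson processes superpose: combined rate λ = 1.5 + 3.5 = 5 per hour.
Over the interval, μ = 5 × 0.75 = 3.75 (a 45-minute period = 0.75 hours).
P(N ≥ 3) = 1 − P(N ≤ 2) ≈ 0.7229.

0.7229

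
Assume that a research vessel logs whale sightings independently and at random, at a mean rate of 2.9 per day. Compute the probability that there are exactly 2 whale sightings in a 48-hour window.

0.0509

Over the interval, μ = 2.9 × 2 = 5.8 (a 48-hour window = 2 days).
P(N = 2) = e^(−μ) μ^2/2! = e^(−5.8) · 5.8^2/2 ≈ 0.0509.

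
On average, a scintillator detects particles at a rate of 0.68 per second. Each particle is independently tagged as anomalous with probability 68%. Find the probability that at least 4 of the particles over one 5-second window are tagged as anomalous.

0.2031

Thinning: the particles that are tagged as anomalous themselves form a Poisson process with rate 0.68 × 0.68 = 0.4624 per second.
Over the interval, μ = 0.4624 × 5 = 2.312 (a 5-second window = 5 seconds).
P(N ≥ 4) = 1 − P(N ≤ 3) ≈ 0.2031.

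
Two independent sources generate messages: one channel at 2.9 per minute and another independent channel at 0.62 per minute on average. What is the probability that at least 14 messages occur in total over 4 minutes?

Independent Poisson processes superpose: combined rate λ = 2.9 + 0.62 = 3.52 per minute.
Over the interval, μ = 3.52 × 4 = 14.08 (4 minutes).
P(N ≥ 14) = 1 − P(N ≤ 13) ≈ 0.5440.

0.5440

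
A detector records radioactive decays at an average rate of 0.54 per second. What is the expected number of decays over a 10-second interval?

E[N] = λt = 0.54 × 10 = 5.4 (a 10-second interval = 10 seconds).

5.4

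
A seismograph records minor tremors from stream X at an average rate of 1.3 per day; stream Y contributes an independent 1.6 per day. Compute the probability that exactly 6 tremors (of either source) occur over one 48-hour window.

0.1601

Independent Poisson processes superpose: combined rate λ = 1.3 + 1.6 = 2.9 per day.
Over the interval, μ = 2.9 × 2 = 5.8 (a 48-hour window = 2 days).
P(N = 6) = e^(−5.8) · 5.8^6/6! ≈ 0.1601.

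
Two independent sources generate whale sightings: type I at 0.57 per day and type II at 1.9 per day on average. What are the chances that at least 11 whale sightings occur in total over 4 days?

Independent Poisson processes superpose: combined rate λ = 0.57 + 1.9 = 2.47 per day.
Over the interval, μ = 2.47 × 4 = 9.88 (4 days).
P(N ≥ 11) = 1 − P(N ≤ 10) ≈ 0.4020.

0.4020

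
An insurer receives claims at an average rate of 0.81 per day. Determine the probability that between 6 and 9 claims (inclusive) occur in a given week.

0.4369

Over the interval, μ = 0.81 × 7 = 5.67 (a week = 7 days).
P(6 ≤ N ≤ 9) = Σ_{j=6}^{9} e^(−5.67) · 5.67^j/j! ≈ 0.4369.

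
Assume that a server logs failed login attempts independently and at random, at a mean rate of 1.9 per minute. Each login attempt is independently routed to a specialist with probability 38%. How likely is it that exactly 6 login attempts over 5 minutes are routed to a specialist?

Thinning: the login attempts that are routed to a specialist themselves form a Poisson process with rate 0.38 × 1.9 = 0.722 per minute.
Over the interval, μ = 0.722 × 5 = 3.61 (5 minutes).
P(N = 6) = e^(−3.61) · 3.61^6/6! ≈ 0.0832.

0.0832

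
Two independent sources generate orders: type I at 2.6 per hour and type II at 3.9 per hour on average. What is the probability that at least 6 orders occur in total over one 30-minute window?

0.1112

Independent Poisson processes superpose: combined rate λ = 2.6 + 3.9 = 6.5 per hour.
Over the interval, μ = 6.5 × 0.5 = 3.25 (a 30-minute window = 0.5 hours).
P(N ≥ 6) = 1 − P(N ≤ 5) ≈ 0.1112.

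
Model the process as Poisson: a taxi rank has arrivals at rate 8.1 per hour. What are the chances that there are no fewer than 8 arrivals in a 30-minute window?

0.0542

Over the interval, μ = 8.1 × 0.5 = 4.05 (a 30-minute window = 0.5 hours).
P(N ≥ 8) = 1 − P(N ≤ 7) = 1 − Σ_{j=0}^{7} e^(−μ) μ^j/j! ≈ 0.0542.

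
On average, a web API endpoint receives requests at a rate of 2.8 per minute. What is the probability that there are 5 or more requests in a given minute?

With mean μ = 2.8 per minute,
P(N ≥ 5) = 1 − P(N ≤ 4) = 1 − Σ_{j=0}^{4} e^(−μ) μ^j/j! ≈ 0.1523.

0.1523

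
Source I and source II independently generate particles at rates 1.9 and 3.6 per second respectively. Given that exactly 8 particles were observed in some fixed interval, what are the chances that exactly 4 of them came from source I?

0.1830

Given the total, each event is independently from source I with probability p = λ_I/(λ_I+λ_II) = 1.9/5.5 ≈ 0.3455.
So K ~ Binomial(8, 1.9/5.5): P(K = 4) = C(8,4) · (1.9/5.5)^4 · (3.6/5.5)^4 ≈ 0.1830.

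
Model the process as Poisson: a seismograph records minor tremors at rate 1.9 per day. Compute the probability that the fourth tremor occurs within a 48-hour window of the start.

Over the interval, μ = 1.9 × 2 = 3.8 (a 48-hour window = 2 days).
The fourth arrival falls in the interval iff at least 4 events occur there: P(S_4 ≤ t) = P(N ≥ 4) = 1 − P(N ≤ 3) ≈ 0.5265.

0.5265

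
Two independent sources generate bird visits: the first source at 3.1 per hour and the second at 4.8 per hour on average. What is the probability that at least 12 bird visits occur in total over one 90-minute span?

Independent Poisson processes superpose: combined rate λ = 3.1 + 4.8 = 7.9 per hour.
Over the interval, μ = 7.9 × 1.5 = 11.85 (a 90-minute span = 1.5 hours).
P(N ≥ 12) = 1 − P(N ≤ 11) ≈ 0.5211.

0.5211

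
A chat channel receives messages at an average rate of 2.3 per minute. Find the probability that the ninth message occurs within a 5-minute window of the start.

0.8094

Over the interval, μ = 2.3 × 5 = 11.5 (a 5-minute window = 5 minutes).
The ninth arrival falls in the interval iff at least 9 events occur there: P(S_9 ≤ t) = P(N ≥ 9) = 1 − P(N ≤ 8) ≈ 0.8094.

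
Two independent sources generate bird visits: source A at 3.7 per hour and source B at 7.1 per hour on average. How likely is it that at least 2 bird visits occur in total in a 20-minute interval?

0.8743

Independent Poisson processes superpose: combined rate λ = 3.7 + 7.1 = 10.8 per hour.
Over the interval, μ = 10.8 × 1/3 = 3.6 (a 20-minute interval = 1/3 hours).
P(N ≥ 2) = 1 − P(N ≤ 1) ≈ 0.8743.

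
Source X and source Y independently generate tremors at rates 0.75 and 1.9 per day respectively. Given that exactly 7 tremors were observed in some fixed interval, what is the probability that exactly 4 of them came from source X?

Given the total, each event is independently from source X with probability p = λ_X/(λ_X+λ_Y) = 0.75/2.65 ≈ 0.2830.
So K ~ Binomial(7, 0.75/2.65): P(K = 4) = C(7,4) · (0.75/2.65)^4 · (1.9/2.65)^3 ≈ 0.0828.

0.0828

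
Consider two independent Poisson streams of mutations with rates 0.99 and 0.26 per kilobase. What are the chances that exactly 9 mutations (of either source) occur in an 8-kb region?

0.1251

Independent Poisson processes superpose: combined rate λ = 0.99 + 0.26 = 1.25 per kilobase.
Over the interval, μ = 1.25 × 8 = 10 (an 8-kb region = 8 kilobases).
P(N = 9) = e^(−10) · 10^9/9! ≈ 0.1251.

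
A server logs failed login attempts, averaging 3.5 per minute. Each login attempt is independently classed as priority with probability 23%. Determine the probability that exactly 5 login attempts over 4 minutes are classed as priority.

0.1153

Thinning: the login attempts that are classed as priority themselves form a Poisson process with rate 0.23 × 3.5 = 0.805 per minute.
Over the interval, μ = 0.805 × 4 = 3.22 (4 minutes).
P(N = 5) = e^(−3.22) · 3.22^5/5! ≈ 0.1153.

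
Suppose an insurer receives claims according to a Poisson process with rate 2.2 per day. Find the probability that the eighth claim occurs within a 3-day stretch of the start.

0.3419

Over the interval, μ = 2.2 × 3 = 6.6 (a 3-day stretch = 3 days).
The eighth arrival falls in the interval iff at least 8 events occur there: P(S_8 ≤ t) = P(N ≥ 8) = 1 − P(N ≤ 7) ≈ 0.3419.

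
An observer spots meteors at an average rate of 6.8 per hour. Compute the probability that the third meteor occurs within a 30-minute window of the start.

0.6603

Over the interval, μ = 6.8 × 0.5 = 3.4 (a 30-minute window = 0.5 hours).
The third arrival falls in the interval iff at least 3 events occur there: P(S_3 ≤ t) = P(N ≥ 3) = 1 − P(N ≤ 2) ≈ 0.6603.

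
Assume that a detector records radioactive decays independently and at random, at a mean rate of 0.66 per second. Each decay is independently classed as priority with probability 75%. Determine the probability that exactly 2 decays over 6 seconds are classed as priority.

Thinning: the decays that are classed as priority themselves form a Poisson process with rate 0.75 × 0.66 = 0.495 per second.
Over the interval, μ = 0.495 × 6 = 2.97 (6 seconds).
P(N = 2) = e^(−2.97) · 2.97^2/2! ≈ 0.2263.

0.2263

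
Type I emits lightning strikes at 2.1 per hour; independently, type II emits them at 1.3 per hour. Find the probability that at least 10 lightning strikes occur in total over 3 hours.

0.5668

Independent Poisson processes superpose: combined rate λ = 2.1 + 1.3 = 3.4 per hour.
Over the interval, μ = 3.4 × 3 = 10.2 (3 hours).
P(N ≥ 10) = 1 − P(N ≤ 9) ≈ 0.5668.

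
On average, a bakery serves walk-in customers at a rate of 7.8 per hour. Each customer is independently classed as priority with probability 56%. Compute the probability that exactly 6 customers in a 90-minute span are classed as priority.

0.1568

Thinning: the customers that are classed as priority themselves form a Poisson process with rate 0.56 × 7.8 = 4.368 per hour.
Over the interval, μ = 4.368 × 1.5 = 6.552 (a 90-minute span = 1.5 hours).
P(N = 6) = e^(−6.552) · 6.552^6/6! ≈ 0.1568.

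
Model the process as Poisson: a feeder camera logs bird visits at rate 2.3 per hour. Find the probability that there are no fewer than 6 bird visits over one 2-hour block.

0.3142

Over the interval, μ = 2.3 × 2 = 4.6 (a 2-hour block = 2 hours).
P(N ≥ 6) = 1 − P(N ≤ 5) = 1 − Σ_{j=0}^{5} e^(−μ) μ^j/j! ≈ 0.3142.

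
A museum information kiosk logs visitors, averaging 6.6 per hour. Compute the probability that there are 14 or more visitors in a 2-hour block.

Over the interval, μ = 6.6 × 2 = 13.2 (a 2-hour block = 2 hours).
P(N ≥ 14) = 1 − P(N ≤ 13) = 1 − Σ_{j=0}^{13} e^(−μ) μ^j/j! ≈ 0.4489.

0.4489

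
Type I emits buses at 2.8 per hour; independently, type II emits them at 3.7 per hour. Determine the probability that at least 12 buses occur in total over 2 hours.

0.6468

Independent Poisson processes superpose: combined rate λ = 2.8 + 3.7 = 6.5 per hour.
Over the interval, μ = 6.5 × 2 = 13 (2 hours).
P(N ≥ 12) = 1 − P(N ≤ 11) ≈ 0.6468.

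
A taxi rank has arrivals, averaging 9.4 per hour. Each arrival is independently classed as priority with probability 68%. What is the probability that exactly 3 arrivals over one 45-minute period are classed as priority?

0.1520

Thinning: the arrivals that are classed as priority themselves form a Poisson process with rate 0.68 × 9.4 = 6.392 per hour.
Over the interval, μ = 6.392 × 0.75 = 4.794 (a 45-minute period = 0.75 hours).
P(N = 3) = e^(−4.794) · 4.794^3/3! ≈ 0.1520.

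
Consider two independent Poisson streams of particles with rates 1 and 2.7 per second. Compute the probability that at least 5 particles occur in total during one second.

0.3128

Independent Poisson processes superpose: combined rate λ = 1 + 2.7 = 3.7 per second.
So μ = 3.7.
P(N ≥ 5) = 1 − P(N ≤ 4) ≈ 0.3128.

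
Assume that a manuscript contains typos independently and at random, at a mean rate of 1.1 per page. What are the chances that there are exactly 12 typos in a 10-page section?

0.1094

Over the interval, μ = 1.1 × 10 = 11 (a 10-page section = 10 pages).
P(N = 12) = e^(−μ) μ^12/12! = e^(−11) · 11^12/479001600 ≈ 0.1094.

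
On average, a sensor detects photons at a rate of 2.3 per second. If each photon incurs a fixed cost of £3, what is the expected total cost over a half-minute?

E[N] = 2.3 × 30 = 69 (a half-minute = 30 seconds); E[cost] = 69 × £3 = £207.

£207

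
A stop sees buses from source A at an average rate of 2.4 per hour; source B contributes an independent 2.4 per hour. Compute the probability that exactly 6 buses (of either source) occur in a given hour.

0.1398

Independent Poisson processes superpose: combined rate λ = 2.4 + 2.4 = 4.8 per hour.
So μ = 4.8.
P(N = 6) = e^(−4.8) · 4.8^6/6! ≈ 0.1398.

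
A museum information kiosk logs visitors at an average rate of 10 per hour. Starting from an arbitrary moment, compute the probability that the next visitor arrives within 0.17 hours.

Inter-arrival times are exponential with rate λ = 10 per hour.
P(T ≤ 0.17) = 1 − e^(−λt) = 1 − e^(−10 × 0.17) = 1 − e^(−1.7) ≈ 0.8173.

0.8173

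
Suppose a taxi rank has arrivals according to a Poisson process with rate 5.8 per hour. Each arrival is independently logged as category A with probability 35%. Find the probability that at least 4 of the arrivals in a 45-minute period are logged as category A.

Thinning: the arrivals that are logged as category A themselves form a Poisson process with rate 0.35 × 5.8 = 2.03 per hour.
Over the interval, μ = 2.03 × 0.75 = 1.5225 (a 45-minute period = 0.75 hours).
P(N ≥ 4) = 1 − P(N ≤ 3) ≈ 0.0685.

0.0685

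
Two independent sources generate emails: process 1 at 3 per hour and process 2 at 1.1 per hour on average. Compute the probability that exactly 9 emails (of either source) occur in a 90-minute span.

Independent Poisson processes superpose: combined rate λ = 3 + 1.1 = 4.1 per hour.
Over the interval, μ = 4.1 × 1.5 = 6.15 (a 90-minute span = 1.5 hours).
P(N = 9) = e^(−6.15) · 6.15^9/9! ≈ 0.0740.

0.0740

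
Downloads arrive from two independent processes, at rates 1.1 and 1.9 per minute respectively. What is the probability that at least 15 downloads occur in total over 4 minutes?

Independent Poisson processes superpose: combined rate λ = 1.1 + 1.9 = 3 per minute.
Over the interval, μ = 3 × 4 = 12 (4 minutes).
P(N ≥ 15) = 1 − P(N ≤ 14) ≈ 0.2280.

0.2280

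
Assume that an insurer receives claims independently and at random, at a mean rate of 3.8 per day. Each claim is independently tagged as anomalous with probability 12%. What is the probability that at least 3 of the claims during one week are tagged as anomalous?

0.6184

Thinning: the claims that are tagged as anomalous themselves form a Poisson process with rate 0.12 × 3.8 = 0.456 per day.
Over the interval, μ = 0.456 × 7 = 3.192 (a week = 7 days).
P(N ≥ 3) = 1 − P(N ≤ 2) ≈ 0.6184.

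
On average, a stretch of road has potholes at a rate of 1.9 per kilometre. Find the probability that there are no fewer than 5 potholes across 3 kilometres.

Over the interval, μ = 1.9 × 3 = 5.7 (3 kilometres).
P(N ≥ 5) = 1 − P(N ≤ 4) = 1 − Σ_{j=0}^{4} e^(−μ) μ^j/j! ≈ 0.6728.

0.6728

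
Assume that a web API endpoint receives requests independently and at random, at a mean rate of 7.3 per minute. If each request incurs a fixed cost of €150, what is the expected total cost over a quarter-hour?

E[N] = 7.3 × 15 = 109.5 (a quarter-hour = 15 minutes); E[cost] = 109.5 × €150 = €16425.

€16425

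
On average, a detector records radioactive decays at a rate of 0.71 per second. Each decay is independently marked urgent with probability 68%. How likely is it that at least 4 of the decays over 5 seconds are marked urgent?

Thinning: the decays that are marked urgent themselves form a Poisson process with rate 0.68 × 0.71 = 0.4828 per second.
Over the interval, μ = 0.4828 × 5 = 2.414 (5 seconds).
P(N ≥ 4) = 1 − P(N ≤ 3) ≈ 0.2242.

0.2242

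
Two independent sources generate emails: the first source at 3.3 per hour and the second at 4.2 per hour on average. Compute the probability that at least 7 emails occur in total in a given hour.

Independent Poisson processes superpose: combined rate λ = 3.3 + 4.2 = 7.5 per hour.
So μ = 7.5.
P(N ≥ 7) = 1 − P(N ≤ 6) ≈ 0.6218.

0.6218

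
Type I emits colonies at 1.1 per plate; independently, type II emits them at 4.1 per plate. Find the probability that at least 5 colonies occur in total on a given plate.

Independent Poisson processes superpose: combined rate λ = 1.1 + 4.1 = 5.2 per plate.
So μ = 5.2.
P(N ≥ 5) = 1 − P(N ≤ 4) ≈ 0.5939.

0.5939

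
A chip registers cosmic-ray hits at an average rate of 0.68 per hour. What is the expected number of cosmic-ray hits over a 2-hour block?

1.36

E[N] = λt = 0.68 × 2 = 1.36 (a 2-hour block = 2 hours).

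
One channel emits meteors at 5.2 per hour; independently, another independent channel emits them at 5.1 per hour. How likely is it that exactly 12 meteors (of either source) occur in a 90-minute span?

0.0753

Independent Poisson processes superpose: combined rate λ = 5.2 + 5.1 = 10.3 per hour.
Over the interval, μ = 10.3 × 1.5 = 15.45 (a 90-minute span = 1.5 hours).
P(N = 12) = e^(−15.45) · 15.45^12/12! ≈ 0.0753.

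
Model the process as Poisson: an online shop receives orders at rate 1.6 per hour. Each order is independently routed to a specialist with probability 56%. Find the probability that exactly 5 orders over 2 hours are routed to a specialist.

0.0257

Thinning: the orders that are routed to a specialist themselves form a Poisson process with rate 0.56 × 1.6 = 0.896 per hour.
Over the interval, μ = 0.896 × 2 = 1.792 (2 hours).
P(N = 5) = e^(−1.792) · 1.792^5/5! ≈ 0.0257.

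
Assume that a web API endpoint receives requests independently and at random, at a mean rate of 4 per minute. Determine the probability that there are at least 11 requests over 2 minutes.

Over the interval, μ = 4 × 2 = 8 (2 minutes).
P(N ≥ 11) = 1 − P(N ≤ 10) = 1 − Σ_{j=0}^{10} e^(−μ) μ^j/j! ≈ 0.1841.

0.1841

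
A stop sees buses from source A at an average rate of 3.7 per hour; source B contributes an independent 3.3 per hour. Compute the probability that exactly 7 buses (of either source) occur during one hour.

Independent Poisson processes superpose: combined rate λ = 3.7 + 3.3 = 7 per hour.
So μ = 7.
P(N = 7) = e^(−7) · 7^7/7! ≈ 0.1490.

0.1490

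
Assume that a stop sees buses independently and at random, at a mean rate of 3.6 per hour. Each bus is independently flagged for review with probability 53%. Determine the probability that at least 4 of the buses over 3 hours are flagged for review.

0.8224

Thinning: the buses that are flagged for review themselves form a Poisson process with rate 0.53 × 3.6 = 1.908 per hour.
Over the interval, μ = 1.908 × 3 = 5.724 (3 hours).
P(N ≥ 4) = 1 − P(N ≤ 3) ≈ 0.8224.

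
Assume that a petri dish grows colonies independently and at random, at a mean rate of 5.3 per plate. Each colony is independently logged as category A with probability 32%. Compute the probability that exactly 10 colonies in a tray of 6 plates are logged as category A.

Thinning: the colonies that are logged as category A themselves form a Poisson process with rate 0.32 × 5.3 = 1.696 per plate.
Over the interval, μ = 1.696 × 6 = 10.176 (a tray of 6 plates = 6 plates).
P(N = 10) = e^(−10.176) · 10.176^10/10! ≈ 0.1249.

0.1249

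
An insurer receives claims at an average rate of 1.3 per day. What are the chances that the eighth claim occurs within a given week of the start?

Over the interval, μ = 1.3 × 7 = 9.1 (a week = 7 days).
The eighth arrival falls in the interval iff at least 8 events occur there: P(S_8 ≤ t) = P(N ≥ 8) = 1 − P(N ≤ 7) ≈ 0.6877.

0.6877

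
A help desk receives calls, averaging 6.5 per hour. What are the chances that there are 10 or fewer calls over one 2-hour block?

Over the interval, μ = 6.5 × 2 = 13 (a 2-hour block = 2 hours).
P(N ≤ 10) = Σ_{j=0}^{10} e^(−μ) μ^j/j! ≈ 0.2517.

0.2517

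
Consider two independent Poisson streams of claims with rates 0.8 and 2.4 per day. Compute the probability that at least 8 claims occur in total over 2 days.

0.3127

Independent Poisson processes superpose: combined rate λ = 0.8 + 2.4 = 3.2 per day.
Over the interval, μ = 3.2 × 2 = 6.4 (2 days).
P(N ≥ 8) = 1 − P(N ≤ 7) ≈ 0.3127.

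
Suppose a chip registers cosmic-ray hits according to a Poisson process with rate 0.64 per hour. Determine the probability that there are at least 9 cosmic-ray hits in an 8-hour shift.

0.0762

Over the interval, μ = 0.64 × 8 = 5.12 (an 8-hour shift = 8 hours).
P(N ≥ 9) = 1 − P(N ≤ 8) = 1 − Σ_{j=0}^{8} e^(−μ) μ^j/j! ≈ 0.0762.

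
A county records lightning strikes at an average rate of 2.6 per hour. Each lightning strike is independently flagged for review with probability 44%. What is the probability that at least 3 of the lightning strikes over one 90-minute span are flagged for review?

0.2470

Thinning: the lightning strikes that are flagged for review themselves form a Poisson process with rate 0.44 × 2.6 = 1.144 per hour.
Over the interval, μ = 1.144 × 1.5 = 1.716 (a 90-minute span = 1.5 hours).
P(N ≥ 3) = 1 − P(N ≤ 2) ≈ 0.2470.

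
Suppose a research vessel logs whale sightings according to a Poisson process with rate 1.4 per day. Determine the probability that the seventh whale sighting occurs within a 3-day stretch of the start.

0.1325

Over the interval, μ = 1.4 × 3 = 4.2 (a 3-day stretch = 3 days).
The seventh arrival falls in the interval iff at least 7 events occur there: P(S_7 ≤ t) = P(N ≥ 7) = 1 − P(N ≤ 6) ≈ 0.1325.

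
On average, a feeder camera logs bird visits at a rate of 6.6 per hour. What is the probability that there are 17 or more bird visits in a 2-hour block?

0.1792

Over the interval, μ = 6.6 × 2 = 13.2 (a 2-hour block = 2 hours).
P(N ≥ 17) = 1 − P(N ≤ 16) = 1 − Σ_{j=0}^{16} e^(−μ) μ^j/j! ≈ 0.1792.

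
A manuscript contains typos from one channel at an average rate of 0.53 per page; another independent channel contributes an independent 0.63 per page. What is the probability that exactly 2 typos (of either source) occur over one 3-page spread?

Independent Poisson processes superpose: combined rate λ = 0.53 + 0.63 = 1.16 per page.
Over the interval, μ = 1.16 × 3 = 3.48 (a 3-page spread = 3 pages).
P(N = 2) = e^(−3.48) · 3.48^2/2! ≈ 0.1865.

0.1865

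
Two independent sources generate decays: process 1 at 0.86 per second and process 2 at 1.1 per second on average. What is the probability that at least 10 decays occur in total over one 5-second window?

Independent Poisson processes superpose: combined rate λ = 0.86 + 1.1 = 1.96 per second.
Over the interval, μ = 1.96 × 5 = 9.8 (a 5-second window = 5 seconds).
P(N ≥ 10) = 1 − P(N ≤ 9) ≈ 0.5168.

0.5168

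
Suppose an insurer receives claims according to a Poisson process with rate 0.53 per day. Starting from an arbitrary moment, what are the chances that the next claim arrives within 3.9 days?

Inter-arrival times are exponential with rate λ = 0.53 per day.
P(T ≤ 3.9) = 1 − e^(−λt) = 1 − e^(−0.53 × 3.9) = 1 − e^(−2.067) ≈ 0.8734.

0.8734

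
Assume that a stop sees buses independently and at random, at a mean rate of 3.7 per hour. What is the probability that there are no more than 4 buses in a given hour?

With mean μ = 3.7 per hour,
P(N ≤ 4) = Σ_{j=0}^{4} e^(−μ) μ^j/j! ≈ 0.6872.

0.6872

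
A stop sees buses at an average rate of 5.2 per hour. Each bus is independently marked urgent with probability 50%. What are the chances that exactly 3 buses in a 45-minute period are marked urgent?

0.1758

Thinning: the buses that are marked urgent themselves form a Poisson process with rate 0.5 × 5.2 = 2.6 per hour.
Over the interval, μ = 2.6 × 0.75 = 1.95 (a 45-minute period = 0.75 hours).
P(N = 3) = e^(−1.95) · 1.95^3/3! ≈ 0.1758.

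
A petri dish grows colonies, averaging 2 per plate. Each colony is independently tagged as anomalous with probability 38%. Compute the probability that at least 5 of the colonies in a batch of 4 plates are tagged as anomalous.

Thinning: the colonies that are tagged as anomalous themselves form a Poisson process with rate 0.38 × 2 = 0.76 per plate.
Over the interval, μ = 0.76 × 4 = 3.04 (a batch of 4 plates = 4 plates).
P(N ≥ 5) = 1 − P(N ≤ 4) ≈ 0.1915.

0.1915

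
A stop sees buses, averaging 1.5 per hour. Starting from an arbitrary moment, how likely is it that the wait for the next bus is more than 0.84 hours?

The wait for the next event is exponential with rate λ = 1.5 per hour.
P(T > 0.84) = e^(−λt) = e^(−1.5 × 0.84) = e^(−1.26) ≈ 0.2837.

0.2837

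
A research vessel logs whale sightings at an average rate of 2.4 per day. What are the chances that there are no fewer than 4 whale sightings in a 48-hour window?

Over the interval, μ = 2.4 × 2 = 4.8 (a 48-hour window = 2 days).
P(N ≥ 4) = 1 − P(N ≤ 3) = 1 − Σ_{j=0}^{3} e^(−μ) μ^j/j! ≈ 0.7058.

0.7058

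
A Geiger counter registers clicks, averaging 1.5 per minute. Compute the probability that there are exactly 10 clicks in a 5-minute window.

0.0858

Over the interval, μ = 1.5 × 5 = 7.5 (a 5-minute window = 5 minutes).
P(N = 10) = e^(−μ) μ^10/10! = e^(−7.5) · 7.5^10/3628800 ≈ 0.0858.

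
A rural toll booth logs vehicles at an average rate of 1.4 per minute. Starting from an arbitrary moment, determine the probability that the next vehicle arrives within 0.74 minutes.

0.6451

Inter-arrival times are exponential with rate λ = 1.4 per minute.
P(T ≤ 0.74) = 1 − e^(−λt) = 1 − e^(−1.4 × 0.74) = 1 − e^(−1.036) ≈ 0.6451.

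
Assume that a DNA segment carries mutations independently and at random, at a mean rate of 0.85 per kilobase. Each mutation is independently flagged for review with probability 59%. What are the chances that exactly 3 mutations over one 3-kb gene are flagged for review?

0.1261

Thinning: the mutations that are flagged for review themselves form a Poisson process with rate 0.59 × 0.85 = 0.5015 per kilobase.
Over the interval, μ = 0.5015 × 3 = 1.5045 (a 3-kb gene = 3 kilobases).
P(N = 3) = e^(−1.5045) · 1.5045^3/3! ≈ 0.1261.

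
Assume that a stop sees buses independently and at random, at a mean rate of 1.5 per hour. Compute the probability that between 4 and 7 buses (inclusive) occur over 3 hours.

Over the interval, μ = 1.5 × 3 = 4.5 (3 hours).
P(4 ≤ N ≤ 7) = Σ_{j=4}^{7} e^(−4.5) · 4.5^j/j! ≈ 0.5711.

0.5711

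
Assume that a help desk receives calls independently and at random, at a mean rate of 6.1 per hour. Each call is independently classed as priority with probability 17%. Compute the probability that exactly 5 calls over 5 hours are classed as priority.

Thinning: the calls that are classed as priority themselves form a Poisson process with rate 0.17 × 6.1 = 1.037 per hour.
Over the interval, μ = 1.037 × 5 = 5.185 (5 hours).
P(N = 5) = e^(−5.185) · 5.185^5/5! ≈ 0.1749.

0.1749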